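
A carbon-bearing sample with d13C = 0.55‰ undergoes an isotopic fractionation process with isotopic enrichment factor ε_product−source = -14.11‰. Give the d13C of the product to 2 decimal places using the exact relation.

Exactly, δ_product = (δ_source + 1000)·(ε/1000 + 1) − 1000.
δ_product = (0.55 + 1000) × (-14.11/1000 + 1) − 1000
δ_product = -13.568‰

-13.57‰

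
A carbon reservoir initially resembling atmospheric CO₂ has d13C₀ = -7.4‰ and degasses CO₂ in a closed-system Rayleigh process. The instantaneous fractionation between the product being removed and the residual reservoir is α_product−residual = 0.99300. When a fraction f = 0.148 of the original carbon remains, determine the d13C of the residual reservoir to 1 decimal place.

6.0‰

Rayleigh residual: δ_res = (δ₀ + 1000)·f^(α−1) − 1000
α − 1 = -0.00700
f^(α−1) = 0.148^(-0.00700) = 1.013464
δ_res = (-7.4 + 1000) × 1.013464 − 1000 = 1005.964 − 1000 = 5.96‰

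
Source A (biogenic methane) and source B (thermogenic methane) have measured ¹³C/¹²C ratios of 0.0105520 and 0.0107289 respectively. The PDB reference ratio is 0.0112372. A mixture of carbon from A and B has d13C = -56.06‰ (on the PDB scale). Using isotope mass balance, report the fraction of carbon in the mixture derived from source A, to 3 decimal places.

δ_A = (0.0105520/0.0112372 − 1)×1000 = (0.939024 − 1)×1000 = -60.976‰
δ_B = (0.0107289/0.0112372 − 1)×1000 = (0.954766 − 1)×1000 = -45.234‰
f_A = (δ_mix − δ_B)/(δ_A − δ_B) = (-56.06 − (-45.234))/(-60.976 − (-45.234))
f_A = -10.826 / -15.742 = 0.6877

0.688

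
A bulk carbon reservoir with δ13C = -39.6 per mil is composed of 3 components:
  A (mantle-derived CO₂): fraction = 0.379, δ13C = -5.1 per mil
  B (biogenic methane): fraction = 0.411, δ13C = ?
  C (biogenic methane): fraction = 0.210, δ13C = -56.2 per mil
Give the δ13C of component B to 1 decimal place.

Isotope mass balance: δ_bulk = Σ fᵢ·δᵢ.
-39.6 = 0.379×(-5.1) + 0.411×δ_B + 0.210×(-56.2)
0.411·δ_B = -39.6 − (-13.735) = -25.865
δ_B = -25.865 / 0.411 = -62.93 per mil

-62.9 per mil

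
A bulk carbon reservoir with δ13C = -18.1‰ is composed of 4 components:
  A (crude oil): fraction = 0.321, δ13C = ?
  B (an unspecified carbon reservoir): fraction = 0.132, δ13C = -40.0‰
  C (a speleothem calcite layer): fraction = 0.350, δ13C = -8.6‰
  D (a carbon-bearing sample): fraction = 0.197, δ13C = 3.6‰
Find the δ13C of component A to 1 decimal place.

-32.8‰

Isotope mass balance: δ_bulk = Σ fᵢ·δᵢ.
-18.1 = 0.321×δ_A + 0.132×(-40.0) + 0.350×(-8.6) + 0.197×(3.6)
0.321·δ_A = -18.1 − (-7.581) = -10.519
δ_A = -10.519 / 0.321 = -32.77‰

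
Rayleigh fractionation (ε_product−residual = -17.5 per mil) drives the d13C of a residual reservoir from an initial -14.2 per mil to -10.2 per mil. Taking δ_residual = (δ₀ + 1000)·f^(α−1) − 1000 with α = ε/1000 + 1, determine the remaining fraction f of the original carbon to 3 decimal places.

0.793

α − 1 = ε/1000 = -0.0175
(δ_res + 1000)/(δ₀ + 1000) = (-10.2 + 1000)/(-14.2 + 1000) = 989.8/985.8 = 1.004058
f = 1.004058^(1/-0.0175) = exp(ln(1.004058)/-0.0175) = exp(0.00405/-0.0175)
f = exp(-0.2314) = 0.7934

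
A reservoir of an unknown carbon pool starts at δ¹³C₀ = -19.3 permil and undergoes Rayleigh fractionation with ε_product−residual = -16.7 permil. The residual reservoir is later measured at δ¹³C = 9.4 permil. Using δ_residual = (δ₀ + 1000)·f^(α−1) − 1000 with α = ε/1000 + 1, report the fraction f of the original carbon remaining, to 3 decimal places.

0.178

α − 1 = ε/1000 = -0.0167
(δ_res + 1000)/(δ₀ + 1000) = (9.4 + 1000)/(-19.3 + 1000) = 1009.4/980.7 = 1.029265
f = 1.029265^(1/-0.0167) = exp(ln(1.029265)/-0.0167) = exp(0.02884/-0.0167)
f = exp(-1.7272) = 0.1778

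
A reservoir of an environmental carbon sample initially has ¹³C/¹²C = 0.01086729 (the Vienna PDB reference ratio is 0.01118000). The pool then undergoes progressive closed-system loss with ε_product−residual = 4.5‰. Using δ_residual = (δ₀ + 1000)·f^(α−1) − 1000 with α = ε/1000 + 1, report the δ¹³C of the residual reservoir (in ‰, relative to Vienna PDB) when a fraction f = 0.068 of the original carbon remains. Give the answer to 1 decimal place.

-39.7‰

δ₀ = (0.01086729/0.01118000 − 1)×1000 = (0.972030 − 1)×1000 = -27.970‰
α − 1 = ε/1000 = 0.0045
f^(α−1) = 0.068^(0.0045) = 0.987976
δ_res = (-27.970 + 1000) × 0.987976 − 1000 = 960.342 − 1000 = -39.66‰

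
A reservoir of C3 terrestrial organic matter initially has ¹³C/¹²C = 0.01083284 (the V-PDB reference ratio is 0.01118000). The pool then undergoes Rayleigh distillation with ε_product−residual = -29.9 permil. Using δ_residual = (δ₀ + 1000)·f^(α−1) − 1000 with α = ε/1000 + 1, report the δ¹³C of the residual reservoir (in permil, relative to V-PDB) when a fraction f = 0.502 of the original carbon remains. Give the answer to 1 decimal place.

δ₀ = (0.01083284/0.01118000 − 1)×1000 = (0.968948 − 1)×1000 = -31.052 permil
α − 1 = ε/1000 = -0.0299
f^(α−1) = 0.502^(-0.0299) = 1.020820
δ_res = (-31.052 + 1000) × 1.020820 − 1000 = 989.121 − 1000 = -10.88 permil

-10.9 permil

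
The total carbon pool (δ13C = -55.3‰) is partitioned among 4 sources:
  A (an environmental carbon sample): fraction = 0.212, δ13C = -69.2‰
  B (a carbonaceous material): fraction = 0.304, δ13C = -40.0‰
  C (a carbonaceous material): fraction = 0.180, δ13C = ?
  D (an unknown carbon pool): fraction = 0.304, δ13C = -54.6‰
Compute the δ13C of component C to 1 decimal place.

Isotope mass balance: δ_bulk = Σ fᵢ·δᵢ.
-55.3 = 0.212×(-69.2) + 0.304×(-40.0) + 0.180×δ_C + 0.304×(-54.6)
0.180·δ_C = -55.3 − (-43.429) = -11.871
δ_C = -11.871 / 0.180 = -65.95‰

-66.0‰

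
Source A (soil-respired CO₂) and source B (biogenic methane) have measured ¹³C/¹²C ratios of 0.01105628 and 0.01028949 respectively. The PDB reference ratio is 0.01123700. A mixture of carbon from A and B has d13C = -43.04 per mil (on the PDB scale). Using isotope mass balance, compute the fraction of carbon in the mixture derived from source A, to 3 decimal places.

0.605

δ_A = (0.01105628/0.01123700 − 1)×1000 = (0.983917 − 1)×1000 = -16.083 per mil
δ_B = (0.01028949/0.01123700 − 1)×1000 = (0.915679 − 1)×1000 = -84.321 per mil
f_A = (δ_mix − δ_B)/(δ_A − δ_B) = (-43.04 − (-84.321))/(-16.083 − (-84.321))
f_A = 41.281 / 68.238 = 0.6049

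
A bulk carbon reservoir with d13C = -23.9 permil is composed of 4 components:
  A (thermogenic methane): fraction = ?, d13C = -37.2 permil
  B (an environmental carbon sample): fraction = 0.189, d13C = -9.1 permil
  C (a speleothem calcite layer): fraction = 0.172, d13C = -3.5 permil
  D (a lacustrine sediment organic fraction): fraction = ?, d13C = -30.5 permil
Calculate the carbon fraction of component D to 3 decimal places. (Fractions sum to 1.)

0.327

Let f_D and f_A be the unknown fractions; fractions sum to 1 so f_D + f_A = 0.639.
Mass balance: Σ fᵢ·δᵢ = δ_bulk ⇒ f_D·(-30.5) + f_A·(-37.2) = -23.9 − (-2.322) = -21.578
Substitute f_A = 0.639 − f_D:
f_D·(-30.5 − -37.2) = -21.578 − 0.639×(-37.2) = 2.193
f_D = 2.193 / 6.7 = 0.3273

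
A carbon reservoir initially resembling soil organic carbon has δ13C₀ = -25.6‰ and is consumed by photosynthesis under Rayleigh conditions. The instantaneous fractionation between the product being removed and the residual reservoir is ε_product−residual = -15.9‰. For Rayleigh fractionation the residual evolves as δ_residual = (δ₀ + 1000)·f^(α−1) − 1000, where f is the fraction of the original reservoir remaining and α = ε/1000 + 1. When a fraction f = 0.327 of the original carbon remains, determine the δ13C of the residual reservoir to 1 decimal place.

Rayleigh residual: δ_res = (δ₀ + 1000)·f^(α−1) − 1000
α = ε/1000 + 1 = 0.98410, so α − 1 = -0.01590
f^(α−1) = 0.327^(-0.01590) = 1.017932
δ_res = (-25.6 + 1000) × 1.017932 − 1000 = 991.873 − 1000 = -8.13‰

-8.1‰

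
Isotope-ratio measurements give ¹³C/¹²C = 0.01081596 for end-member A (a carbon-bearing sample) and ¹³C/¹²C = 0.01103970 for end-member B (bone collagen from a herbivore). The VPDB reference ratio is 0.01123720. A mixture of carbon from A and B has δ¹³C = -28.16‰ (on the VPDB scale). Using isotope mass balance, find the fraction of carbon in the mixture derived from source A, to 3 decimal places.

δ_A = (0.01081596/0.01123720 − 1)×1000 = (0.962514 − 1)×1000 = -37.486‰
δ_B = (0.01103970/0.01123720 − 1)×1000 = (0.982424 − 1)×1000 = -17.576‰
f_A = (δ_mix − δ_B)/(δ_A − δ_B) = (-28.16 − (-17.576))/(-37.486 − (-17.576))
f_A = -10.584 / -19.911 = 0.5316

0.532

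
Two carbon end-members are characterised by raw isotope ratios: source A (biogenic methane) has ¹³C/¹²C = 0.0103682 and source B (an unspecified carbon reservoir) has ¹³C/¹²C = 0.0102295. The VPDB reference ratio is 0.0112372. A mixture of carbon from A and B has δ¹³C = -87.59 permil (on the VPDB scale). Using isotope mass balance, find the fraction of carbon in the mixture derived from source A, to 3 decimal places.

0.169

δ_A = (0.0103682/0.0112372 − 1)×1000 = (0.922668 − 1)×1000 = -77.332 permil
δ_B = (0.0102295/0.0112372 − 1)×1000 = (0.910325 − 1)×1000 = -89.675 permil
f_A = (δ_mix − δ_B)/(δ_A − δ_B) = (-87.59 − (-89.675))/(-77.332 − (-89.675))
f_A = 2.085 / 12.343 = 0.1690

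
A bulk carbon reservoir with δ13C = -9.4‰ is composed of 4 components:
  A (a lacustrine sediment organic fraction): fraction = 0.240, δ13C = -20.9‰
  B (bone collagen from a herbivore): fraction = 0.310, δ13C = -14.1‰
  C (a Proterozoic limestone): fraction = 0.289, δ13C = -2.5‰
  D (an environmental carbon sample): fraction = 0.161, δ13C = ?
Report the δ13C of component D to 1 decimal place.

Isotope mass balance: δ_bulk = Σ fᵢ·δᵢ.
-9.4 = 0.240×(-20.9) + 0.310×(-14.1) + 0.289×(-2.5) + 0.161×δ_D
0.161·δ_D = -9.4 − (-10.109) = 0.709
δ_D = 0.709 / 0.161 = 4.41‰

4.4‰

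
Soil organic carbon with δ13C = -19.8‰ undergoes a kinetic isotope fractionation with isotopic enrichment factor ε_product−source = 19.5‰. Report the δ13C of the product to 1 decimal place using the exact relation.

-0.7‰

To first order, δ_product ≈ δ_source + ε = -0.3‰.
Exactly, δ_product = (δ_source + 1000)·(ε/1000 + 1) − 1000.
δ_product = (-19.8 + 1000) × (19.5/1000 + 1) − 1000
δ_product = -0.69‰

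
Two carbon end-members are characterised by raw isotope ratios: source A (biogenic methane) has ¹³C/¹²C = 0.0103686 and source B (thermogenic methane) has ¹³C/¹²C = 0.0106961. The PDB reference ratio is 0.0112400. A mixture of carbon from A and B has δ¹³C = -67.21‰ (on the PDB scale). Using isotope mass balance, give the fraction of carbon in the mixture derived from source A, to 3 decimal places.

δ_A = (0.0103686/0.0112400 − 1)×1000 = (0.922473 − 1)×1000 = -77.527‰
δ_B = (0.0106961/0.0112400 − 1)×1000 = (0.951610 − 1)×1000 = -48.390‰
f_A = (δ_mix − δ_B)/(δ_A − δ_B) = (-67.21 − (-48.390))/(-77.527 − (-48.390))
f_A = -18.820 / -29.137 = 0.6459

0.646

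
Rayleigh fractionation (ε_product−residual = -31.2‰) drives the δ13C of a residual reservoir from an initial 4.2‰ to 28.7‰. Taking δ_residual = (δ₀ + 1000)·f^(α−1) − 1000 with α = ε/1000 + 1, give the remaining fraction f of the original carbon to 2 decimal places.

0.46

α − 1 = ε/1000 = -0.0312
(δ_res + 1000)/(δ₀ + 1000) = (28.7 + 1000)/(4.2 + 1000) = 1028.7/1004.2 = 1.024398
f = 1.024398^(1/-0.0312) = exp(ln(1.024398)/-0.0312) = exp(0.02410/-0.0312)
f = exp(-0.7726) = 0.4618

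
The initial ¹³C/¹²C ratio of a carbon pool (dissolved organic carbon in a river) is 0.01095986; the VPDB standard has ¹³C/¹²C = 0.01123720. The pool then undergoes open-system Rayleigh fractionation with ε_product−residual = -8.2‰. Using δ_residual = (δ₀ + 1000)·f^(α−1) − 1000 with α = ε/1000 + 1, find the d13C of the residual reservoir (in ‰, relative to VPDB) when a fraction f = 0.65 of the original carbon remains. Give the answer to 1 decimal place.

δ₀ = (0.01095986/0.01123720 − 1)×1000 = (0.975319 − 1)×1000 = -24.681‰
α − 1 = ε/1000 = -0.0082
f^(α−1) = 0.65^(-0.0082) = 1.003539
δ_res = (-24.681 + 1000) × 1.003539 − 1000 = 978.771 − 1000 = -21.23‰

-21.2‰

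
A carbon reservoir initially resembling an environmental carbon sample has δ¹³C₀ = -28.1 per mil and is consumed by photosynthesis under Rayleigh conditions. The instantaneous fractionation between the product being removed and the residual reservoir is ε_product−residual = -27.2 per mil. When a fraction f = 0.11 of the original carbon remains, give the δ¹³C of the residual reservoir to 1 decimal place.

32.0 per mil

Rayleigh residual: δ_res = (δ₀ + 1000)·f^(α−1) − 1000
α = ε/1000 + 1 = 0.97280, so α − 1 = -0.02720
f^(α−1) = 0.11^(-0.02720) = 1.061877
δ_res = (-28.1 + 1000) × 1.061877 − 1000 = 1032.038 − 1000 = 32.04 per mil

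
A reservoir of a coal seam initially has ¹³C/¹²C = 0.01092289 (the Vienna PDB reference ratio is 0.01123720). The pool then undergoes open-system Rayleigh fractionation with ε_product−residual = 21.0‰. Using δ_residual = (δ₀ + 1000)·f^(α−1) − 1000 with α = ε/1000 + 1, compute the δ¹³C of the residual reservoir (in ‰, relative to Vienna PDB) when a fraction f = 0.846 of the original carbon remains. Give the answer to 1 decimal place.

δ₀ = (0.01092289/0.01123720 − 1)×1000 = (0.972030 − 1)×1000 = -27.970‰
α − 1 = ε/1000 = 0.0210
f^(α−1) = 0.846^(0.0210) = 0.996494
δ_res = (-27.970 + 1000) × 0.996494 − 1000 = 968.622 − 1000 = -31.38‰

-31.4‰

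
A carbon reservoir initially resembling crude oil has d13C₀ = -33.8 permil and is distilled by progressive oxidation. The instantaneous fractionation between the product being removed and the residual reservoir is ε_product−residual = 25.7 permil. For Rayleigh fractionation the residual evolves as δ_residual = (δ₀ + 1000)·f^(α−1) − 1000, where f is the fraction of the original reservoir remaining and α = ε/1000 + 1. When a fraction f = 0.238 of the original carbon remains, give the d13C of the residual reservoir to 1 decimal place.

Rayleigh residual: δ_res = (δ₀ + 1000)·f^(α−1) − 1000
α = ε/1000 + 1 = 1.02570, so α − 1 = 0.02570
f^(α−1) = 0.238^(0.02570) = 0.963780
δ_res = (-33.8 + 1000) × 0.963780 − 1000 = 931.204 − 1000 = -68.80 permil

-68.8 permil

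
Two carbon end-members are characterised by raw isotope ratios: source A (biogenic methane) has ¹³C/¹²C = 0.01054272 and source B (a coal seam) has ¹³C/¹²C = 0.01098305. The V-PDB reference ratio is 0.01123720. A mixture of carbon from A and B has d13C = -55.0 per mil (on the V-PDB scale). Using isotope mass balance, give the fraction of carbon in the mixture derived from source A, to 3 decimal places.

δ_A = (0.01054272/0.01123720 − 1)×1000 = (0.938198 − 1)×1000 = -61.802 per mil
δ_B = (0.01098305/0.01123720 − 1)×1000 = (0.977383 − 1)×1000 = -22.617 per mil
f_A = (δ_mix − δ_B)/(δ_A − δ_B) = (-55.0 − (-22.617))/(-61.802 − (-22.617))
f_A = -32.383 / -39.185 = 0.8264

0.826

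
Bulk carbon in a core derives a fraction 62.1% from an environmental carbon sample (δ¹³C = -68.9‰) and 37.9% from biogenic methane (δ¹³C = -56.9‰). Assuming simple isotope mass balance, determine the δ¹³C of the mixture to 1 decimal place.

-64.4‰

δ_mix = f_A·δ_A + f_B·δ_B
δ_mix = 0.621 × (-68.9) + 0.379 × (-56.9)
δ_mix = -42.79 + -21.57 = -64.35‰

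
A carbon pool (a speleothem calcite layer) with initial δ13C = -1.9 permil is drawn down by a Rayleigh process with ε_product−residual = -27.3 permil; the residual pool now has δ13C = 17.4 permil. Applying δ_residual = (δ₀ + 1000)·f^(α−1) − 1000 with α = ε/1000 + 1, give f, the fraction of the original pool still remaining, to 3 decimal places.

α − 1 = ε/1000 = -0.0273
(δ_res + 1000)/(δ₀ + 1000) = (17.4 + 1000)/(-1.9 + 1000) = 1017.4/998.1 = 1.019337
f = 1.019337^(1/-0.0273) = exp(ln(1.019337)/-0.0273) = exp(0.01915/-0.0273)
f = exp(-0.7015) = 0.4958

0.496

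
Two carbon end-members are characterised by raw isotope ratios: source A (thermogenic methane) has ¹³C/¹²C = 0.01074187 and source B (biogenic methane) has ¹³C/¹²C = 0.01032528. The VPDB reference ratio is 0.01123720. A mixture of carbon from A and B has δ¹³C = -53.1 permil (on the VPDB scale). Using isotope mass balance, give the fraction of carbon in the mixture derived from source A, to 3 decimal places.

δ_A = (0.01074187/0.01123720 − 1)×1000 = (0.955921 − 1)×1000 = -44.079 permil
δ_B = (0.01032528/0.01123720 − 1)×1000 = (0.918848 − 1)×1000 = -81.152 permil
f_A = (δ_mix − δ_B)/(δ_A − δ_B) = (-53.1 − (-81.152))/(-44.079 − (-81.152))
f_A = 28.052 / 37.072 = 0.7567

0.757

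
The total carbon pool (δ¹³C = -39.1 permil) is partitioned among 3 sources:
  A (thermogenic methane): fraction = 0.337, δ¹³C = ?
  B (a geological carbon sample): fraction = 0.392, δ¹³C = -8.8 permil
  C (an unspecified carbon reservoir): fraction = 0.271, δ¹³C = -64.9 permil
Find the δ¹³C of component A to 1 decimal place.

Isotope mass balance: δ_bulk = Σ fᵢ·δᵢ.
-39.1 = 0.337×δ_A + 0.392×(-8.8) + 0.271×(-64.9)
0.337·δ_A = -39.1 − (-21.038) = -18.062
δ_A = -18.062 / 0.337 = -53.60 permil

-53.6 permil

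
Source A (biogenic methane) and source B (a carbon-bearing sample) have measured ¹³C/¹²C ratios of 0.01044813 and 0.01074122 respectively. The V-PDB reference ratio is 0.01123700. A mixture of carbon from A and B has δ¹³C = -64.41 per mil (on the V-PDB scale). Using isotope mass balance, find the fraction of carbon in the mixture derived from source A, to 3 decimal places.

0.778

δ_A = (0.01044813/0.01123700 − 1)×1000 = (0.929797 − 1)×1000 = -70.203 per mil
δ_B = (0.01074122/0.01123700 − 1)×1000 = (0.955880 − 1)×1000 = -44.120 per mil
f_A = (δ_mix − δ_B)/(δ_A − δ_B) = (-64.41 − (-44.120))/(-70.203 − (-44.120))
f_A = -20.290 / -26.083 = 0.7779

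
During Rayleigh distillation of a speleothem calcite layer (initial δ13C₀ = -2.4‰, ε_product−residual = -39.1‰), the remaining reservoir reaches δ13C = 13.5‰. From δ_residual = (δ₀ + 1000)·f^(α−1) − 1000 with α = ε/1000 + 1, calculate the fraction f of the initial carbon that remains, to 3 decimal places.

0.667

α − 1 = ε/1000 = -0.0391
(δ_res + 1000)/(δ₀ + 1000) = (13.5 + 1000)/(-2.4 + 1000) = 1013.5/997.6 = 1.015938
f = 1.015938^(1/-0.0391) = exp(ln(1.015938)/-0.0391) = exp(0.01581/-0.0391)
f = exp(-0.4044) = 0.6674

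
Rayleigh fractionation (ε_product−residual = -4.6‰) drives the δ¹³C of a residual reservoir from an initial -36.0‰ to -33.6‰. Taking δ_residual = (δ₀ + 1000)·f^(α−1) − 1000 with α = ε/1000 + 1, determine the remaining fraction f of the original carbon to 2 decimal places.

0.58

α − 1 = ε/1000 = -0.0046
(δ_res + 1000)/(δ₀ + 1000) = (-33.6 + 1000)/(-36.0 + 1000) = 966.4/964.0 = 1.002490
f = 1.002490^(1/-0.0046) = exp(ln(1.002490)/-0.0046) = exp(0.00249/-0.0046)
f = exp(-0.5406) = 0.5824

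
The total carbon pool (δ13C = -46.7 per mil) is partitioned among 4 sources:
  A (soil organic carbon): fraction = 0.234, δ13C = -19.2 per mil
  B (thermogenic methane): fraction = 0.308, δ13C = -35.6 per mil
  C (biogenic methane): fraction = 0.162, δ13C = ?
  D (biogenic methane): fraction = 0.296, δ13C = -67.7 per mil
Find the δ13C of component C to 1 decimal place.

-69.2 per mil

Isotope mass balance: δ_bulk = Σ fᵢ·δᵢ.
-46.7 = 0.234×(-19.2) + 0.308×(-35.6) + 0.162×δ_C + 0.296×(-67.7)
0.162·δ_C = -46.7 − (-35.497) = -11.203
δ_C = -11.203 / 0.162 = -69.16 per mil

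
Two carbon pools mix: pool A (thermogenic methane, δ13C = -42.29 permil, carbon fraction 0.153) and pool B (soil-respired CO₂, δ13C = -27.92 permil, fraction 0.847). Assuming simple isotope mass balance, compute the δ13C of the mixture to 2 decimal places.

-30.12 permil

δ_mix = f_A·δ_A + f_B·δ_B
δ_mix = 0.153 × (-42.29) + 0.847 × (-27.92)
δ_mix = -6.470 + -23.648 = -30.119 permil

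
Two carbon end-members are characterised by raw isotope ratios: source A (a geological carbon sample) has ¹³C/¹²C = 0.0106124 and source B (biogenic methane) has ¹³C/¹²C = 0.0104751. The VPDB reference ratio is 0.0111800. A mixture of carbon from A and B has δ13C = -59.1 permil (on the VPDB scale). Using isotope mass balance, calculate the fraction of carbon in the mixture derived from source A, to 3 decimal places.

δ_A = (0.0106124/0.0111800 − 1)×1000 = (0.949231 − 1)×1000 = -50.769 permil
δ_B = (0.0104751/0.0111800 − 1)×1000 = (0.936950 − 1)×1000 = -63.050 permil
f_A = (δ_mix − δ_B)/(δ_A − δ_B) = (-59.1 − (-63.050))/(-50.769 − (-63.050))
f_A = 3.950 / 12.281 = 0.3216

0.322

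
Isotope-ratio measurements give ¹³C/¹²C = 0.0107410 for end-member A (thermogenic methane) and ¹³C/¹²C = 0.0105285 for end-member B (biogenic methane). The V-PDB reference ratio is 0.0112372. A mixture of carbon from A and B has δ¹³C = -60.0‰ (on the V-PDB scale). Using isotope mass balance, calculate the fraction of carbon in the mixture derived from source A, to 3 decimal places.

δ_A = (0.0107410/0.0112372 − 1)×1000 = (0.955843 − 1)×1000 = -44.157‰
δ_B = (0.0105285/0.0112372 − 1)×1000 = (0.936933 − 1)×1000 = -63.067‰
f_A = (δ_mix − δ_B)/(δ_A − δ_B) = (-60.0 − (-63.067))/(-44.157 − (-63.067))
f_A = 3.067 / 18.910 = 0.1622

0.162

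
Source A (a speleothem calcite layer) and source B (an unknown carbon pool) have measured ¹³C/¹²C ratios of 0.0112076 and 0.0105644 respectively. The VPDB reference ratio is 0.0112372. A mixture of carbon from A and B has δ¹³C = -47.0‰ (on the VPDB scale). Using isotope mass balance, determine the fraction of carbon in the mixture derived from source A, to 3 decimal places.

δ_A = (0.0112076/0.0112372 − 1)×1000 = (0.997366 − 1)×1000 = -2.634‰
δ_B = (0.0105644/0.0112372 − 1)×1000 = (0.940127 − 1)×1000 = -59.873‰
f_A = (δ_mix − δ_B)/(δ_A − δ_B) = (-47.0 − (-59.873))/(-2.634 − (-59.873))
f_A = 12.873 / 57.238 = 0.2249

0.225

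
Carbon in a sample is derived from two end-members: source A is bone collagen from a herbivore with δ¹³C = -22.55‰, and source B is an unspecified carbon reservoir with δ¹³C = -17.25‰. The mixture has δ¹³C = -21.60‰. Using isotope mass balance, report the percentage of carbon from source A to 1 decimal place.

82.1%

δ_mix = f_A·δ_A + (1 − f_A)·δ_B  ⇒  f_A = (δ_mix − δ_B)/(δ_A − δ_B)
f_A = (-21.60 − (-17.25)) / (-22.55 − (-17.25))
f_A = -4.35 / -5.30 = 0.8208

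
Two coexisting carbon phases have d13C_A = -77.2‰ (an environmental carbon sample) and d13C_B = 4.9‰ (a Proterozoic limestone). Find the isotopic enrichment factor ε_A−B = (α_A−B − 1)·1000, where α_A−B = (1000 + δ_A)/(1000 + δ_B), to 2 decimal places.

α_A−B = (1000 + -77.2) / (1000 + 4.9) = 922.8 / 1004.9 = 0.918300
ε_A−B = (0.918300 − 1) × 1000 = -81.700‰
(The approximation ε ≈ δ_A − δ_B would give -82.1‰.)

-81.70‰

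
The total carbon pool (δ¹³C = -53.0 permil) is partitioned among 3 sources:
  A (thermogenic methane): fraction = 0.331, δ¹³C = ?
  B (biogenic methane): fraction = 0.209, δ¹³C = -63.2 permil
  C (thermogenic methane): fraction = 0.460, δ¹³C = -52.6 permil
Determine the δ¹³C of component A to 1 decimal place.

Isotope mass balance: δ_bulk = Σ fᵢ·δᵢ.
-53.0 = 0.331×δ_A + 0.209×(-63.2) + 0.460×(-52.6)
0.331·δ_A = -53.0 − (-37.405) = -15.595
δ_A = -15.595 / 0.331 = -47.12 permil

-47.1 permil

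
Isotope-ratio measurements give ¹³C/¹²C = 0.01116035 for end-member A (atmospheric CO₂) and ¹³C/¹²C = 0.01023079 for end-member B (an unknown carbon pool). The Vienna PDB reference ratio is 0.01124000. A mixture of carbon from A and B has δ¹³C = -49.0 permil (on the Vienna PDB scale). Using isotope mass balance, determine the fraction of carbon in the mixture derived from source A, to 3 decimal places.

0.493

δ_A = (0.01116035/0.01124000 − 1)×1000 = (0.992914 − 1)×1000 = -7.086 permil
δ_B = (0.01023079/0.01124000 − 1)×1000 = (0.910213 − 1)×1000 = -89.787 permil
f_A = (δ_mix − δ_B)/(δ_A − δ_B) = (-49.0 − (-89.787))/(-7.086 − (-89.787))
f_A = 40.787 / 82.701 = 0.4932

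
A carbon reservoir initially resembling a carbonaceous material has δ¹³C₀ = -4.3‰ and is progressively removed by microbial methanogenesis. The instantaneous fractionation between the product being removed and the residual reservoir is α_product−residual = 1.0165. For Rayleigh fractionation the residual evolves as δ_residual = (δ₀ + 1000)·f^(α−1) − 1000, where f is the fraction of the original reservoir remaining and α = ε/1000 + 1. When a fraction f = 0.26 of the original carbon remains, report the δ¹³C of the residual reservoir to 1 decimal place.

Rayleigh residual: δ_res = (δ₀ + 1000)·f^(α−1) − 1000
α − 1 = 0.01650
f^(α−1) = 0.26^(0.01650) = 0.978018
δ_res = (-4.3 + 1000) × 0.978018 − 1000 = 973.813 − 1000 = -26.19‰

-26.2‰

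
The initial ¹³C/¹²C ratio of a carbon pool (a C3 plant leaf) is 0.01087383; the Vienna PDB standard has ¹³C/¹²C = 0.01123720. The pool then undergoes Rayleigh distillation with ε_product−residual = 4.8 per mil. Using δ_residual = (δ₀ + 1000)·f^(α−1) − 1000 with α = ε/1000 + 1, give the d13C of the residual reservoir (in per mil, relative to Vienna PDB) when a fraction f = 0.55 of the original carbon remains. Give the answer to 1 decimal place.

-35.1 per mil

δ₀ = (0.01087383/0.01123720 − 1)×1000 = (0.967664 − 1)×1000 = -32.336 per mil
α − 1 = ε/1000 = 0.0048
f^(α−1) = 0.55^(0.0048) = 0.997134
δ_res = (-32.336 + 1000) × 0.997134 − 1000 = 964.891 − 1000 = -35.11 per mil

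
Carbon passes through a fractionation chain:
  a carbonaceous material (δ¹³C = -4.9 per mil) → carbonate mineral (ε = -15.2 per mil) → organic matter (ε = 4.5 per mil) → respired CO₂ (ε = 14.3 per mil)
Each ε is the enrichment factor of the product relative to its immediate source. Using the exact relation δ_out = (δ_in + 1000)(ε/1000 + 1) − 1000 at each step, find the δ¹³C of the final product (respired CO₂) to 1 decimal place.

-1.5 per mil

step 1: δ = (-4.90 + 1000)·(-15.2/1000 + 1) − 1000 = -20.03 per mil
step 2: δ = (-20.03 + 1000)·(4.5/1000 + 1) − 1000 = -15.62 per mil
step 3: δ = (-15.62 + 1000)·(14.3/1000 + 1) − 1000 = -1.54 per mil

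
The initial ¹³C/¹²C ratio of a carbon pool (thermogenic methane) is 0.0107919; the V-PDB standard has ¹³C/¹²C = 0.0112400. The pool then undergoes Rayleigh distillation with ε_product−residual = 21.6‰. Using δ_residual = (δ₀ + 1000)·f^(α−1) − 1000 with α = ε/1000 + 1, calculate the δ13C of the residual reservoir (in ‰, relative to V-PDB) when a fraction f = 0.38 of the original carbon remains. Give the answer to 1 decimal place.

δ₀ = (0.0107919/0.0112400 − 1)×1000 = (0.960133 − 1)×1000 = -39.867‰
α − 1 = ε/1000 = 0.0216
f^(α−1) = 0.38^(0.0216) = 0.979317
δ_res = (-39.867 + 1000) × 0.979317 − 1000 = 940.275 − 1000 = -59.72‰

-59.7‰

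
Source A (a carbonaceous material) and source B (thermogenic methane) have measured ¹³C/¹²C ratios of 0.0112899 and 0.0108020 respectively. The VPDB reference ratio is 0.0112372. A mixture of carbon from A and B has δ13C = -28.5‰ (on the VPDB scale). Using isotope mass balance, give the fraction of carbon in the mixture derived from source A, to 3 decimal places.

0.236

δ_A = (0.0112899/0.0112372 − 1)×1000 = (1.004690 − 1)×1000 = 4.690‰
δ_B = (0.0108020/0.0112372 − 1)×1000 = (0.961271 − 1)×1000 = -38.729‰
f_A = (δ_mix − δ_B)/(δ_A − δ_B) = (-28.5 − (-38.729))/(4.690 − (-38.729))
f_A = 10.229 / 43.418 = 0.2356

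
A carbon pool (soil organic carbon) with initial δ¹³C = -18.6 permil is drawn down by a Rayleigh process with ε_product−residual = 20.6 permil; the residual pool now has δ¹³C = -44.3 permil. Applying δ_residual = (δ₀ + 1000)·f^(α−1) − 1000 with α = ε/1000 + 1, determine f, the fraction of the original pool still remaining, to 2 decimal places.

0.28

α − 1 = ε/1000 = 0.0206
(δ_res + 1000)/(δ₀ + 1000) = (-44.3 + 1000)/(-18.6 + 1000) = 955.7/981.4 = 0.973813
f = 0.973813^(1/0.0206) = exp(ln(0.973813)/0.0206) = exp(-0.02654/0.0206)
f = exp(-1.2882) = 0.2758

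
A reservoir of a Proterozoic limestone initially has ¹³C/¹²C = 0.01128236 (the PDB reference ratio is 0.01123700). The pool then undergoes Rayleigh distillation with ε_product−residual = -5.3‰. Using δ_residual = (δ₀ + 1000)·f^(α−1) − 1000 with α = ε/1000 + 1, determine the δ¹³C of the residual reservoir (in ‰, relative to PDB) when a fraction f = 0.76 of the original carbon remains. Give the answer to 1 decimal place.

δ₀ = (0.01128236/0.01123700 − 1)×1000 = (1.004037 − 1)×1000 = 4.037‰
α − 1 = ε/1000 = -0.0053
f^(α−1) = 0.76^(-0.0053) = 1.001456
δ_res = (4.037 + 1000) × 1.001456 − 1000 = 1005.498 − 1000 = 5.50‰

5.5‰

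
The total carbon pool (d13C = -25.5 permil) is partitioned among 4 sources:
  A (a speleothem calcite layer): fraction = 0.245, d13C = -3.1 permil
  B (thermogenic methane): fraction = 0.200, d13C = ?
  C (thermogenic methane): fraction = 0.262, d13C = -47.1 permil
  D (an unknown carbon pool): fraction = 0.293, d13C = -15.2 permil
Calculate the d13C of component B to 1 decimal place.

-39.7 permil

Isotope mass balance: δ_bulk = Σ fᵢ·δᵢ.
-25.5 = 0.245×(-3.1) + 0.200×δ_B + 0.262×(-47.1) + 0.293×(-15.2)
0.200·δ_B = -25.5 − (-17.553) = -7.947
δ_B = -7.947 / 0.200 = -39.73 permil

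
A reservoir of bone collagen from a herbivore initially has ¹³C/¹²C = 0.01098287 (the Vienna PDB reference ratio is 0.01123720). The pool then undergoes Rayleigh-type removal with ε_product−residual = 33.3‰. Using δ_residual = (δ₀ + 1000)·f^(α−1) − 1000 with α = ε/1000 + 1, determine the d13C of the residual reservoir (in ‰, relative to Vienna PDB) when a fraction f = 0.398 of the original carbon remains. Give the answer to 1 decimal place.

-52.2‰

δ₀ = (0.01098287/0.01123720 − 1)×1000 = (0.977367 − 1)×1000 = -22.633‰
α − 1 = ε/1000 = 0.0333
f^(α−1) = 0.398^(0.0333) = 0.969786
δ_res = (-22.633 + 1000) × 0.969786 − 1000 = 947.837 − 1000 = -52.16‰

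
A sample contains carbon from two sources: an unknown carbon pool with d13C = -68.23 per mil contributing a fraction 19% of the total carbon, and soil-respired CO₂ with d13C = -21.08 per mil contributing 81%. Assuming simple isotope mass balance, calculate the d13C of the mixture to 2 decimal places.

-30.04 per mil

δ_mix = f_A·δ_A + f_B·δ_B
δ_mix = 0.19 × (-68.23) + 0.81 × (-21.08)
δ_mix = -12.964 + -17.075 = -30.038 per mil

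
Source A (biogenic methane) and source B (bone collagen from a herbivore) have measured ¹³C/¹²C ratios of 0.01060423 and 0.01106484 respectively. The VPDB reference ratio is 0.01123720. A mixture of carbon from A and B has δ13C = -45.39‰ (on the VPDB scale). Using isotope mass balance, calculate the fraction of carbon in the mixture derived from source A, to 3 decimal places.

0.733

δ_A = (0.01060423/0.01123720 − 1)×1000 = (0.943672 − 1)×1000 = -56.328‰
δ_B = (0.01106484/0.01123720 − 1)×1000 = (0.984662 − 1)×1000 = -15.338‰
f_A = (δ_mix − δ_B)/(δ_A − δ_B) = (-45.39 − (-15.338))/(-56.328 − (-15.338))
f_A = -30.052 / -40.990 = 0.7332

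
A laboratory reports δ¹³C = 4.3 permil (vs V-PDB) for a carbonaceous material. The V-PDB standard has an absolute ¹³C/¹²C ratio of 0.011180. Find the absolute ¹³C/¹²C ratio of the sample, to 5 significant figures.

R_sample = R_standard × (δ¹³C/1000 + 1)
R_sample = 0.011180 × (4.3/1000 + 1) = 0.011180 × 1.004300
R_sample = 0.0112281

0.011228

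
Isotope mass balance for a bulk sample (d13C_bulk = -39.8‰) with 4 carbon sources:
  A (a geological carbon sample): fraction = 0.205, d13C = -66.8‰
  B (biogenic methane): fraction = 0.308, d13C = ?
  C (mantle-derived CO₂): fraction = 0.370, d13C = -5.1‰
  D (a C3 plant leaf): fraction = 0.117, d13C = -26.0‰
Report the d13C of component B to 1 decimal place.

-68.8‰

Isotope mass balance: δ_bulk = Σ fᵢ·δᵢ.
-39.8 = 0.205×(-66.8) + 0.308×δ_B + 0.370×(-5.1) + 0.117×(-26.0)
0.308·δ_B = -39.8 − (-18.623) = -21.177
δ_B = -21.177 / 0.308 = -68.76‰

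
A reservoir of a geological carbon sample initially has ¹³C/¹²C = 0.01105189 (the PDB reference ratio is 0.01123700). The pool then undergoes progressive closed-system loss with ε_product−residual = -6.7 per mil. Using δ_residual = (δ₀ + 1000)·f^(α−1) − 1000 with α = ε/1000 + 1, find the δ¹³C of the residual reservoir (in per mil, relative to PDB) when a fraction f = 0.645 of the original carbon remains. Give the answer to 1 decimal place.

-13.6 per mil

δ₀ = (0.01105189/0.01123700 − 1)×1000 = (0.983527 − 1)×1000 = -16.473 per mil
α − 1 = ε/1000 = -0.0067
f^(α−1) = 0.645^(-0.0067) = 1.002942
δ_res = (-16.473 + 1000) × 1.002942 − 1000 = 986.421 − 1000 = -13.58 per mil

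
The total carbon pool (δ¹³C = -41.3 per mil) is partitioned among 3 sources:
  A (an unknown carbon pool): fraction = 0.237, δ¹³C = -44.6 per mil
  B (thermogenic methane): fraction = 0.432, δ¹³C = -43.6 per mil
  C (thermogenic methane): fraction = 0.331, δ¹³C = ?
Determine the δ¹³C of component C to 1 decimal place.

Isotope mass balance: δ_bulk = Σ fᵢ·δᵢ.
-41.3 = 0.237×(-44.6) + 0.432×(-43.6) + 0.331×δ_C
0.331·δ_C = -41.3 − (-29.405) = -11.895
δ_C = -11.895 / 0.331 = -35.94 per mil

-35.9 per mil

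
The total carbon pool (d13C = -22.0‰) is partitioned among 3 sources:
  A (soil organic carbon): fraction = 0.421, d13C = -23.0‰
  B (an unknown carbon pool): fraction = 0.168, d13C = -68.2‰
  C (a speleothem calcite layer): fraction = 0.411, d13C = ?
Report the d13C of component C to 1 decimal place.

Isotope mass balance: δ_bulk = Σ fᵢ·δᵢ.
-22.0 = 0.421×(-23.0) + 0.168×(-68.2) + 0.411×δ_C
0.411·δ_C = -22.0 − (-21.141) = -0.859
δ_C = -0.859 / 0.411 = -2.09‰

-2.1‰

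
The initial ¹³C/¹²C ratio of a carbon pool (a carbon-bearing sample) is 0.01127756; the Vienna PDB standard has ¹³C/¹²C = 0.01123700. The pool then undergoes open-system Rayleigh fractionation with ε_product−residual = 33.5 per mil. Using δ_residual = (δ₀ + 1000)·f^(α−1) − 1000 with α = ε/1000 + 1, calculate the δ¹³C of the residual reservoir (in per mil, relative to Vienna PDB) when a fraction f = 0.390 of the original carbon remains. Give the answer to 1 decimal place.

-27.6 per mil

δ₀ = (0.01127756/0.01123700 − 1)×1000 = (1.003610 − 1)×1000 = 3.610 per mil
α − 1 = ε/1000 = 0.0335
f^(α−1) = 0.390^(0.0335) = 0.968948
δ_res = (3.610 + 1000) × 0.968948 − 1000 = 972.446 − 1000 = -27.55 per mil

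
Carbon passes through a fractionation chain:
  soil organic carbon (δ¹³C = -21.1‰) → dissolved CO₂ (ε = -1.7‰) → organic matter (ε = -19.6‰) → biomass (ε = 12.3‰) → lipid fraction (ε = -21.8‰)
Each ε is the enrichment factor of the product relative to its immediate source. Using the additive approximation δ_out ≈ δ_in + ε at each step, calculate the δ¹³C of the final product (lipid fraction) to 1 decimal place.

-51.9‰

step 1: δ ≈ -21.1 + (-1.7) = -22.8‰
step 2: δ ≈ -22.8 + (-19.6) = -42.4‰
step 3: δ ≈ -42.4 + (12.3) = -30.1‰
step 4: δ ≈ -30.1 + (-21.8) = -51.9‰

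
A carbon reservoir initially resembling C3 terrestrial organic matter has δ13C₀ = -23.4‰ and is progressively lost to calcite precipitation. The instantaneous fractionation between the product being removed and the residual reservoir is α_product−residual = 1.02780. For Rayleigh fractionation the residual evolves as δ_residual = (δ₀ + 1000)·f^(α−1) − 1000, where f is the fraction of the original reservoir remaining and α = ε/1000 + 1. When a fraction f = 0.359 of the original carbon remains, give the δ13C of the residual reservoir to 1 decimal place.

Rayleigh residual: δ_res = (δ₀ + 1000)·f^(α−1) − 1000
α − 1 = 0.02780
f^(α−1) = 0.359^(0.02780) = 0.971922
δ_res = (-23.4 + 1000) × 0.971922 − 1000 = 949.179 − 1000 = -50.82‰

-50.8‰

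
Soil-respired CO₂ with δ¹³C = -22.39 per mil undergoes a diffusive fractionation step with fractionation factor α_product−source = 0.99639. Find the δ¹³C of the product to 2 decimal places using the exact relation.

δ_product = (δ_source + 1000)·α − 1000
δ_product = (-22.39 + 1000) × 0.99639 − 1000
δ_product = 974.081 − 1000 = -25.919 per mil

-25.92 per mil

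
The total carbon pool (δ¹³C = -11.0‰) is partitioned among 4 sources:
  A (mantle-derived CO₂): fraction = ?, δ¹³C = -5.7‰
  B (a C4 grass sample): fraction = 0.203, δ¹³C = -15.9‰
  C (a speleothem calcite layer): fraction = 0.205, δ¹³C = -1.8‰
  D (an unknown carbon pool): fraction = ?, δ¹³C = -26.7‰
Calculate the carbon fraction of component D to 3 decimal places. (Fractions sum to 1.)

0.192

Let f_D and f_A be the unknown fractions; fractions sum to 1 so f_D + f_A = 0.592.
Mass balance: Σ fᵢ·δᵢ = δ_bulk ⇒ f_D·(-26.7) + f_A·(-5.7) = -11.0 − (-3.597) = -7.403
Substitute f_A = 0.592 − f_D:
f_D·(-26.7 − -5.7) = -7.403 − 0.592×(-5.7) = -4.029
f_D = -4.029 / -21.0 = 0.1919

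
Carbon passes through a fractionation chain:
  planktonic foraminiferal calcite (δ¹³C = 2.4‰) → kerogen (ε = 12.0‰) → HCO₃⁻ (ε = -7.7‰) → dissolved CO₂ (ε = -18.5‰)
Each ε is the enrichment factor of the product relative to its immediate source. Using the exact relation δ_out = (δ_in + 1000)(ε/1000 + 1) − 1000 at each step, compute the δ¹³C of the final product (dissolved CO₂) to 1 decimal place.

-12.0‰

step 1: δ = (2.40 + 1000)·(12.0/1000 + 1) − 1000 = 14.43‰
step 2: δ = (14.43 + 1000)·(-7.7/1000 + 1) − 1000 = 6.62‰
step 3: δ = (6.62 + 1000)·(-18.5/1000 + 1) − 1000 = -12.00‰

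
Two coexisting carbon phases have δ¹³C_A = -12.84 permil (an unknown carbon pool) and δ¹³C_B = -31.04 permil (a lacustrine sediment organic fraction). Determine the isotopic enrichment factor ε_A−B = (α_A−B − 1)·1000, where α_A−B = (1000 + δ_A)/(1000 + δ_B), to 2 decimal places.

18.78 permil

α_A−B = (1000 + -12.84) / (1000 + -31.04) = 987.16 / 968.96 = 1.018783
ε_A−B = (1.018783 − 1) × 1000 = 18.783 permil
(The approximation ε ≈ δ_A − δ_B would give 18.20 permil.)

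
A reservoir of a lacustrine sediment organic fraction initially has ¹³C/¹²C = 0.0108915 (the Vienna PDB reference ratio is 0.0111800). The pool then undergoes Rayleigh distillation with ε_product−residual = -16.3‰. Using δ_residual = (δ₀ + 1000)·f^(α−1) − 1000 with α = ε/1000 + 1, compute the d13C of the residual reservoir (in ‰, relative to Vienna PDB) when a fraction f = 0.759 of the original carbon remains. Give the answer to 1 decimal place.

-21.4‰

δ₀ = (0.0108915/0.0111800 − 1)×1000 = (0.974195 − 1)×1000 = -25.805‰
α − 1 = ε/1000 = -0.0163
f^(α−1) = 0.759^(-0.0163) = 1.004505
δ_res = (-25.805 + 1000) × 1.004505 − 1000 = 978.584 − 1000 = -21.42‰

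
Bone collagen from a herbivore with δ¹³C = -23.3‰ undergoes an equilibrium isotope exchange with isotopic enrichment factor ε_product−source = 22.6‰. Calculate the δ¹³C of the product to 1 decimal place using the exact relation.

Exactly, δ_product = (δ_source + 1000)·(ε/1000 + 1) − 1000.
δ_product = (-23.3 + 1000) × (22.6/1000 + 1) − 1000
δ_product = -1.23‰

-1.2‰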